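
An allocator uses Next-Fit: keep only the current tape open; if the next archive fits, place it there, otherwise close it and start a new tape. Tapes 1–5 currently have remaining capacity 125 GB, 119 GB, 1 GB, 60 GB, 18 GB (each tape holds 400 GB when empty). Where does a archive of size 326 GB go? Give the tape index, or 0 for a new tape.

0

Next-Fit only looks at tape 5, which has 18 GB free.
326 GB does not fit, so a new tape is opened.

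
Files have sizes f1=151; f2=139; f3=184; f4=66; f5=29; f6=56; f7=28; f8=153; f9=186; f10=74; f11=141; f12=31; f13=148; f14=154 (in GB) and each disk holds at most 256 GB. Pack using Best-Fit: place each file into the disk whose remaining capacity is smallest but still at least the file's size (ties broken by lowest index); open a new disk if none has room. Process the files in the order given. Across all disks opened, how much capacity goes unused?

Put f1 (151 GB) in disk 1; 105 GB remain.
Put f2 (139 GB) in disk 2; 117 GB remain.
Put f3 (184 GB) in disk 3; 72 GB remain.
Put f4 (66 GB) in disk 3; 6 GB remain.
Put f5 (29 GB) in disk 1; 76 GB remain.
Put f6 (56 GB) in disk 1; 20 GB remain.
Put f7 (28 GB) in disk 2; 89 GB remain.
Put f8 (153 GB) in disk 4; 103 GB remain.
Put f9 (186 GB) in disk 5; 70 GB remain.
Put f10 (74 GB) in disk 2; 15 GB remain.
Put f11 (141 GB) in disk 6; 115 GB remain.
Put f12 (31 GB) in disk 5; 39 GB remain.
Put f13 (148 GB) in disk 7; 108 GB remain.
Put f14 (154 GB) in disk 8; 102 GB remain.
8 disks × 256 GB = 2048 GB; used 1540 GB; unused 508 GB.

508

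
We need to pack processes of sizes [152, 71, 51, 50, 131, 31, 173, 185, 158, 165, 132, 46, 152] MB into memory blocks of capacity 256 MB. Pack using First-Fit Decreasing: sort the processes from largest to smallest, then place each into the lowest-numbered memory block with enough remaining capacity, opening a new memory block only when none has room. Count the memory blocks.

Sorted descending: 185, 173, 165, 158, 152, 152, 132, 131, 71, 51, 50, 46, 31.
Put 185 MB in memory block 1; 71 MB remain.
Put 173 MB in memory block 2; 83 MB remain.
Put 165 MB in memory block 3; 91 MB remain.
Put 158 MB in memory block 4; 98 MB remain.
Put 152 MB in memory block 5; 104 MB remain.
Put 152 MB in memory block 6; 104 MB remain.
Put 132 MB in memory block 7; 124 MB remain.
Put 131 MB in memory block 8; 125 MB remain.
Put 71 MB in memory block 1; 0 MB remain.
Put 51 MB in memory block 2; 32 MB remain.
Put 50 MB in memory block 3; 41 MB remain.
Put 46 MB in memory block 4; 52 MB remain.
Put 31 MB in memory block 2; 1 MB remain.
Final memory blocks: [185,71] [173,51,31] [165,50] [158,46] [152] [152] [132] [131].

8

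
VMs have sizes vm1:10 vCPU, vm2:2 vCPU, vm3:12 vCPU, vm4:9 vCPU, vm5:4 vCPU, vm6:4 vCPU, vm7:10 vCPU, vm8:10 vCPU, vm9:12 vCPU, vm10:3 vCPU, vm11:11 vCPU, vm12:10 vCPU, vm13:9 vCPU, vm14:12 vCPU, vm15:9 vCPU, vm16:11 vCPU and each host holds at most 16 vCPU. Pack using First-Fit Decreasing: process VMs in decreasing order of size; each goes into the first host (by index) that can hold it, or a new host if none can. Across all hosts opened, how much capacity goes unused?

Sorted descending: 12, 12, 12, 11, 11, 10, 10, 10, 10, 9, 9, 9, 4, 4, 3, 2.
host 1: place 12 vCPU, 4 vCPU left
host 2: place 12 vCPU, 4 vCPU left
host 3: place 12 vCPU, 4 vCPU left
host 4: place 11 vCPU, 5 vCPU left
host 5: place 11 vCPU, 5 vCPU left
host 6: place 10 vCPU, 6 vCPU left
host 7: place 10 vCPU, 6 vCPU left
host 8: place 10 vCPU, 6 vCPU left
host 9: place 10 vCPU, 6 vCPU left
host 10: place 9 vCPU, 7 vCPU left
host 11: place 9 vCPU, 7 vCPU left
host 12: place 9 vCPU, 7 vCPU left
host 1: place 4 vCPU, 0 vCPU left
host 2: place 4 vCPU, 0 vCPU left
host 3: place 3 vCPU, 1 vCPU left
host 4: place 2 vCPU, 3 vCPU left
12 hosts × 16 vCPU = 192 vCPU; used 138 vCPU; unused 54 vCPU.

54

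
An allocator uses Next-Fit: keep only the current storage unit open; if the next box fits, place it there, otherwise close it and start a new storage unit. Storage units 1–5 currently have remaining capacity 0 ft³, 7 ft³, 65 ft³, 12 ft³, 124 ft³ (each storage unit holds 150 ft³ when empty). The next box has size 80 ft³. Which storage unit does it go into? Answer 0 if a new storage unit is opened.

Next-Fit only looks at storage unit 5, which has 124 ft³ free.
80 ft³ fits there.

5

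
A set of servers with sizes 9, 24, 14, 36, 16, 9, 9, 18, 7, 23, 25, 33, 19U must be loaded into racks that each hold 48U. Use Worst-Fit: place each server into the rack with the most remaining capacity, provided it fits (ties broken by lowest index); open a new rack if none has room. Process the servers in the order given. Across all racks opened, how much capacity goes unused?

46

Put 9U in rack 1; 39U remain.
Put 24U in rack 1; 15U remain.
Put 14U in rack 1; 1U remain.
Put 36U in rack 2; 12U remain.
Put 16U in rack 3; 32U remain.
Put 9U in rack 3; 23U remain.
Put 9U in rack 3; 14U remain.
Put 18U in rack 4; 30U remain.
Put 7U in rack 4; 23U remain.
Put 23U in rack 4; 0U remain.
Put 25U in rack 5; 23U remain.
Put 33U in rack 6; 15U remain.
Put 19U in rack 5; 4U remain.
6 racks × 48U = 288U; used 242U; unused 46U.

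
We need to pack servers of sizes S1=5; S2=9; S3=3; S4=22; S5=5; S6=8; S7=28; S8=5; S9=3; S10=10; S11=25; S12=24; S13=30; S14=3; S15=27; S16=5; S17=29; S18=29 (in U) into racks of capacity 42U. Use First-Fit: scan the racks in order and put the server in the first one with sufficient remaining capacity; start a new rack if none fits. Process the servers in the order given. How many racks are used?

8

rack 1: place S1 (5U), 37U left
rack 1: place S2 (9U), 28U left
rack 1: place S3 (3U), 25U left
rack 1: place S4 (22U), 3U left
rack 2: place S5 (5U), 37U left
rack 2: place S6 (8U), 29U left
rack 2: place S7 (28U), 1U left
rack 3: place S8 (5U), 37U left
rack 1: place S9 (3U), 0U left
rack 3: place S10 (10U), 27U left
rack 3: place S11 (25U), 2U left
rack 4: place S12 (24U), 18U left
rack 5: place S13 (30U), 12U left
rack 4: place S14 (3U), 15U left
rack 6: place S15 (27U), 15U left
rack 4: place S16 (5U), 10U left
rack 7: place S17 (29U), 13U left
rack 8: place S18 (29U), 13U left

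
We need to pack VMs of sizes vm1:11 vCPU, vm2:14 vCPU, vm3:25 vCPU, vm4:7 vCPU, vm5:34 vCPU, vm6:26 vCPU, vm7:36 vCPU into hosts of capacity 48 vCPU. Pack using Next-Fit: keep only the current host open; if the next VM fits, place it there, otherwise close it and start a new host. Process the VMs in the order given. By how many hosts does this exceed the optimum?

1

Next-Fit: [11,14] [25,7] [34] [26] [36] → 5 hosts.
Total size 153 vCPU; any packing needs at least ⌈153/48⌉ = 4 hosts.
An optimal packing achieves that bound: [36,11] [34,14] [26,7] [25] → 4 hosts.
Excess: 5 − 4 = 1.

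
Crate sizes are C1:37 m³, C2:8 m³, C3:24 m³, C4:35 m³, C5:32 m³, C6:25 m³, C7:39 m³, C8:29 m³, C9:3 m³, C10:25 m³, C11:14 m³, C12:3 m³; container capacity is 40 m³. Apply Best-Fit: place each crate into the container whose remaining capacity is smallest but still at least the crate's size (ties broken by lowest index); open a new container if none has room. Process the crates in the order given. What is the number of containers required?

Put C1 (37 m³) in container 1; 3 m³ remain.
Put C2 (8 m³) in container 2; 32 m³ remain.
Put C3 (24 m³) in container 2; 8 m³ remain.
Put C4 (35 m³) in container 3; 5 m³ remain.
Put C5 (32 m³) in container 4; 8 m³ remain.
Put C6 (25 m³) in container 5; 15 m³ remain.
Put C7 (39 m³) in container 6; 1 m³ remain.
Put C8 (29 m³) in container 7; 11 m³ remain.
Put C9 (3 m³) in container 1; 0 m³ remain.
Put C10 (25 m³) in container 8; 15 m³ remain.
Put C11 (14 m³) in container 5; 1 m³ remain.
Put C12 (3 m³) in container 3; 2 m³ remain.
Final containers: [37,3] [8,24] [35,3] [32] [25,14] [39] [29] [25].

8 containers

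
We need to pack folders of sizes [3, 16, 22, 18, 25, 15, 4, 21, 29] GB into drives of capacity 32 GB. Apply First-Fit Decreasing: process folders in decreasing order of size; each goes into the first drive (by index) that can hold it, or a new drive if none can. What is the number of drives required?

6

Sorted descending: 29, 25, 22, 21, 18, 16, 15, 4, 3.
Put 29 GB in drive 1; 3 GB remain.
Put 25 GB in drive 2; 7 GB remain.
Put 22 GB in drive 3; 10 GB remain.
Put 21 GB in drive 4; 11 GB remain.
Put 18 GB in drive 5; 14 GB remain.
Put 16 GB in drive 6; 16 GB remain.
Put 15 GB in drive 6; 1 GB remain.
Put 4 GB in drive 2; 3 GB remain.
Put 3 GB in drive 1; 0 GB remain.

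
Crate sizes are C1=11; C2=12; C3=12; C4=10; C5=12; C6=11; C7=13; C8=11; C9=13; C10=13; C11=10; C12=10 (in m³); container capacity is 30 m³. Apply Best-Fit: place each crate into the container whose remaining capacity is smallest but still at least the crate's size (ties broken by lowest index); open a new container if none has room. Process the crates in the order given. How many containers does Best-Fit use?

6

Put C1 (11 m³) in container 1; 19 m³ remain.
Put C2 (12 m³) in container 1; 7 m³ remain.
Put C3 (12 m³) in container 2; 18 m³ remain.
Put C4 (10 m³) in container 2; 8 m³ remain.
Put C5 (12 m³) in container 3; 18 m³ remain.
Put C6 (11 m³) in container 3; 7 m³ remain.
Put C7 (13 m³) in container 4; 17 m³ remain.
Put C8 (11 m³) in container 4; 6 m³ remain.
Put C9 (13 m³) in container 5; 17 m³ remain.
Put C10 (13 m³) in container 5; 4 m³ remain.
Put C11 (10 m³) in container 6; 20 m³ remain.
Put C12 (10 m³) in container 6; 10 m³ remain.
Final containers: [11,12] [12,10] [12,11] [13,11] [13,13] [10,10].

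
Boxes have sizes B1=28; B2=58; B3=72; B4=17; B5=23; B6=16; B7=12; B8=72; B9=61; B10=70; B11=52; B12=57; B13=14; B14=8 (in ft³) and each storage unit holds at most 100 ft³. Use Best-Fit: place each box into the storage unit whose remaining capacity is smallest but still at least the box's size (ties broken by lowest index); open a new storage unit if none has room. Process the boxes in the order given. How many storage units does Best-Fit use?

storage unit 1: place B1 (28 ft³), 72 ft³ left
storage unit 1: place B2 (58 ft³), 14 ft³ left
storage unit 2: place B3 (72 ft³), 28 ft³ left
storage unit 2: place B4 (17 ft³), 11 ft³ left
storage unit 3: place B5 (23 ft³), 77 ft³ left
storage unit 3: place B6 (16 ft³), 61 ft³ left
storage unit 1: place B7 (12 ft³), 2 ft³ left
storage unit 4: place B8 (72 ft³), 28 ft³ left
storage unit 3: place B9 (61 ft³), 0 ft³ left
storage unit 5: place B10 (70 ft³), 30 ft³ left
storage unit 6: place B11 (52 ft³), 48 ft³ left
storage unit 7: place B12 (57 ft³), 43 ft³ left
storage unit 4: place B13 (14 ft³), 14 ft³ left
storage unit 2: place B14 (8 ft³), 3 ft³ left
Final storage units: [28,58,12] [72,17,8] [23,16,61] [72,14] [70] [52] [57].

7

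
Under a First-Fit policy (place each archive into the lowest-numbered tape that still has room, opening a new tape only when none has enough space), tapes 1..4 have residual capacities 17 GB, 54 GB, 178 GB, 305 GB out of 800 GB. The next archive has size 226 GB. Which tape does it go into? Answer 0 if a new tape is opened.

Tapes with room: tape 4 (305 GB).
The first with room is tape 4.

4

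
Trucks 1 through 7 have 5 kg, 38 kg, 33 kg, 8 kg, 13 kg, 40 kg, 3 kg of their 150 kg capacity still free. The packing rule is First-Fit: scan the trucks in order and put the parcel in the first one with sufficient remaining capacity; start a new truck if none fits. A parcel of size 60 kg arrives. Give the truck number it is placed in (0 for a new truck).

0

No truck has ≥ 60 kg free, so a new truck is opened.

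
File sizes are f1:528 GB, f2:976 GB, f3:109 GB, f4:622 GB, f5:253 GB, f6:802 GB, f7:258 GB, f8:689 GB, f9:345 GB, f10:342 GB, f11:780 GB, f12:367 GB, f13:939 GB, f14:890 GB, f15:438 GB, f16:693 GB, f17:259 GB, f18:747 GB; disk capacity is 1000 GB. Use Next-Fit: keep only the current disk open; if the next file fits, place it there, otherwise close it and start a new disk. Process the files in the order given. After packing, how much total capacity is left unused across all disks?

2963

f1 (528 GB) → disk 1 (remaining 472 GB)
f2 (976 GB) → disk 2 (remaining 24 GB)
f3 (109 GB) → disk 3 (remaining 891 GB)
f4 (622 GB) → disk 3 (remaining 269 GB)
f5 (253 GB) → disk 3 (remaining 16 GB)
f6 (802 GB) → disk 4 (remaining 198 GB)
f7 (258 GB) → disk 5 (remaining 742 GB)
f8 (689 GB) → disk 5 (remaining 53 GB)
f9 (345 GB) → disk 6 (remaining 655 GB)
f10 (342 GB) → disk 6 (remaining 313 GB)
f11 (780 GB) → disk 7 (remaining 220 GB)
f12 (367 GB) → disk 8 (remaining 633 GB)
f13 (939 GB) → disk 9 (remaining 61 GB)
f14 (890 GB) → disk 10 (remaining 110 GB)
f15 (438 GB) → disk 11 (remaining 562 GB)
f16 (693 GB) → disk 12 (remaining 307 GB)
f17 (259 GB) → disk 12 (remaining 48 GB)
f18 (747 GB) → disk 13 (remaining 253 GB)
13 disks × 1000 GB = 13000 GB; used 10037 GB; unused 2963 GB.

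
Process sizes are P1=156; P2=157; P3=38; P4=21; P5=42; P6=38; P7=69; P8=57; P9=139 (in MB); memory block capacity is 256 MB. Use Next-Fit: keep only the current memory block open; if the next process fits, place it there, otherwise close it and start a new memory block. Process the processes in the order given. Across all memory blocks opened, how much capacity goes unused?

P1 (156 MB) → memory block 1 (remaining 100 MB)
P2 (157 MB) → memory block 2 (remaining 99 MB)
P3 (38 MB) → memory block 2 (remaining 61 MB)
P4 (21 MB) → memory block 2 (remaining 40 MB)
P5 (42 MB) → memory block 3 (remaining 214 MB)
P6 (38 MB) → memory block 3 (remaining 176 MB)
P7 (69 MB) → memory block 3 (remaining 107 MB)
P8 (57 MB) → memory block 3 (remaining 50 MB)
P9 (139 MB) → memory block 4 (remaining 117 MB)
4 memory blocks × 256 MB = 1024 MB; used 717 MB; unused 307 MB.

307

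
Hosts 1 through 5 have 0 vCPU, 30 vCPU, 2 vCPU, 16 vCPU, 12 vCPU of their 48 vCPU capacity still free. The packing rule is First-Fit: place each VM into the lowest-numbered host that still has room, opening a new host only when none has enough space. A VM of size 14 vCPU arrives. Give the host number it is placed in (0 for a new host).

2

Hosts with room: host 2 (30 vCPU), host 4 (16 vCPU).
The first with room is host 2.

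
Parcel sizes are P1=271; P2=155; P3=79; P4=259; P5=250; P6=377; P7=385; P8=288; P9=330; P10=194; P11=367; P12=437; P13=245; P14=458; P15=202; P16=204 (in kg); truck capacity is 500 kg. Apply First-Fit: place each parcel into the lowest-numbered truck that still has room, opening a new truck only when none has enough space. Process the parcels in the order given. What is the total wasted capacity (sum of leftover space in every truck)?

999

Put P1 (271 kg) in truck 1; 229 kg remain.
Put P2 (155 kg) in truck 1; 74 kg remain.
Put P3 (79 kg) in truck 2; 421 kg remain.
Put P4 (259 kg) in truck 2; 162 kg remain.
Put P5 (250 kg) in truck 3; 250 kg remain.
Put P6 (377 kg) in truck 4; 123 kg remain.
Put P7 (385 kg) in truck 5; 115 kg remain.
Put P8 (288 kg) in truck 6; 212 kg remain.
Put P9 (330 kg) in truck 7; 170 kg remain.
Put P10 (194 kg) in truck 3; 56 kg remain.
Put P11 (367 kg) in truck 8; 133 kg remain.
Put P12 (437 kg) in truck 9; 63 kg remain.
Put P13 (245 kg) in truck 10; 255 kg remain.
Put P14 (458 kg) in truck 11; 42 kg remain.
Put P15 (202 kg) in truck 6; 10 kg remain.
Put P16 (204 kg) in truck 10; 51 kg remain.
11 trucks × 500 kg = 5500 kg; used 4501 kg; unused 999 kg.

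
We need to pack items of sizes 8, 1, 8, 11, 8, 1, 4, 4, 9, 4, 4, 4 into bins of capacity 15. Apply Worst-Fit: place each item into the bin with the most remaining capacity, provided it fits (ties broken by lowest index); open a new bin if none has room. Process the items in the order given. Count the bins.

5

8 → bin 1 (remaining 7)
1 → bin 1 (remaining 6)
8 → bin 2 (remaining 7)
11 → bin 3 (remaining 4)
8 → bin 4 (remaining 7)
1 → bin 2 (remaining 6)
4 → bin 4 (remaining 3)
4 → bin 1 (remaining 2)
9 → bin 5 (remaining 6)
4 → bin 2 (remaining 2)
4 → bin 5 (remaining 2)
4 → bin 3 (remaining 0)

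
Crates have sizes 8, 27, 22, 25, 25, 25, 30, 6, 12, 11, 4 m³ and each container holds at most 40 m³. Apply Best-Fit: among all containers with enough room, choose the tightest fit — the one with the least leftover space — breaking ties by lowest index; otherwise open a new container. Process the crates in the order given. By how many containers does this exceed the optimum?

0

Best-Fit: [8,27] [22] [25,12] [25,11,4] [25] [30,6] → 6 containers.
6 crates exceed 20 m³ (half the capacity), and no two of those can share a container, so at least 6 containers are needed.
So 6 is already optimal.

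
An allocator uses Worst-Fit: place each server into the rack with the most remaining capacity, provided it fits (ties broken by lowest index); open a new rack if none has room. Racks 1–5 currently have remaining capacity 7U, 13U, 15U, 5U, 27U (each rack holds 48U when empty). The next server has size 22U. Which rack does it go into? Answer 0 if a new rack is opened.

Racks with room: rack 5 (27U).
Most room is rack 5 with 27U free.

5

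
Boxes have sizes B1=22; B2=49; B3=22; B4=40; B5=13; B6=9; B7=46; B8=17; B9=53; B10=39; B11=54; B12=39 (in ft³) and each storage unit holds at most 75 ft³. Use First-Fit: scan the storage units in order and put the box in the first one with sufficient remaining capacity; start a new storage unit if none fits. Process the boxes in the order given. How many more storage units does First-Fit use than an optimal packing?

0

First-Fit: [22,49] [22,40,13] [9,46,17] [53] [39] [54] [39] → 7 storage units.
7 boxes exceed 37.5 ft³ (half the capacity), and no two of those can share a storage unit, so at least 7 storage units are needed.
So 7 is already optimal.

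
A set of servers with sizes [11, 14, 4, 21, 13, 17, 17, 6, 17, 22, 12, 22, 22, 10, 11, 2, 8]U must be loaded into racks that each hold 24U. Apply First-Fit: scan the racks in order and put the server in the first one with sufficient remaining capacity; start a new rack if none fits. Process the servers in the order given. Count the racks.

11

rack 1: place 11U, 13U left
rack 2: place 14U, 10U left
rack 1: place 4U, 9U left
rack 3: place 21U, 3U left
rack 4: place 13U, 11U left
rack 5: place 17U, 7U left
rack 6: place 17U, 7U left
rack 1: place 6U, 3U left
rack 7: place 17U, 7U left
rack 8: place 22U, 2U left
rack 9: place 12U, 12U left
rack 10: place 22U, 2U left
rack 11: place 22U, 2U left
rack 2: place 10U, 0U left
rack 4: place 11U, 0U left
rack 1: place 2U, 1U left
rack 9: place 8U, 4U left
Final racks: [11,4,6,2] [14,10] [21] [13,11] [17] [17] [17] [22] [12,8] [22] [22].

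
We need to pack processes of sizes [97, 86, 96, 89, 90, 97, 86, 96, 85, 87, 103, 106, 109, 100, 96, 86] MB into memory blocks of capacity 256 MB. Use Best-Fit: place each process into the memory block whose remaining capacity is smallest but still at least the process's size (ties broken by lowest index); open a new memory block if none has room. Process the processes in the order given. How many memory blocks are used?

8

97 MB → memory block 1 (remaining 159 MB)
86 MB → memory block 1 (remaining 73 MB)
96 MB → memory block 2 (remaining 160 MB)
89 MB → memory block 2 (remaining 71 MB)
90 MB → memory block 3 (remaining 166 MB)
97 MB → memory block 3 (remaining 69 MB)
86 MB → memory block 4 (remaining 170 MB)
96 MB → memory block 4 (remaining 74 MB)
85 MB → memory block 5 (remaining 171 MB)
87 MB → memory block 5 (remaining 84 MB)
103 MB → memory block 6 (remaining 153 MB)
106 MB → memory block 6 (remaining 47 MB)
109 MB → memory block 7 (remaining 147 MB)
100 MB → memory block 7 (remaining 47 MB)
96 MB → memory block 8 (remaining 160 MB)
86 MB → memory block 8 (remaining 74 MB)
Final memory blocks: [97,86] [96,89] [90,97] [86,96] [85,87] [103,106] [109,100] [96,86].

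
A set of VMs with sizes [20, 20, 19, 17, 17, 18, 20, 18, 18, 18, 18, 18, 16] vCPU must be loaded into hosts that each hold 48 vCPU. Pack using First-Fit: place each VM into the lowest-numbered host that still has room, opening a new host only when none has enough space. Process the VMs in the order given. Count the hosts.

7

host 1: place 20 vCPU, 28 vCPU left
host 1: place 20 vCPU, 8 vCPU left
host 2: place 19 vCPU, 29 vCPU left
host 2: place 17 vCPU, 12 vCPU left
host 3: place 17 vCPU, 31 vCPU left
host 3: place 18 vCPU, 13 vCPU left
host 4: place 20 vCPU, 28 vCPU left
host 4: place 18 vCPU, 10 vCPU left
host 5: place 18 vCPU, 30 vCPU left
host 5: place 18 vCPU, 12 vCPU left
host 6: place 18 vCPU, 30 vCPU left
host 6: place 18 vCPU, 12 vCPU left
host 7: place 16 vCPU, 32 vCPU left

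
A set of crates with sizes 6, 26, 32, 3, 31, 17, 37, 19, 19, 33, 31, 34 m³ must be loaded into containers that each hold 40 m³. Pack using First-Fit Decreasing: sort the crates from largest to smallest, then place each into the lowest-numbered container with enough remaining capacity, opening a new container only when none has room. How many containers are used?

9 containers

Sorted descending: 37, 34, 33, 32, 31, 31, 26, 19, 19, 17, 6, 3.
Put 37 m³ in container 1; 3 m³ remain.
Put 34 m³ in container 2; 6 m³ remain.
Put 33 m³ in container 3; 7 m³ remain.
Put 32 m³ in container 4; 8 m³ remain.
Put 31 m³ in container 5; 9 m³ remain.
Put 31 m³ in container 6; 9 m³ remain.
Put 26 m³ in container 7; 14 m³ remain.
Put 19 m³ in container 8; 21 m³ remain.
Put 19 m³ in container 8; 2 m³ remain.
Put 17 m³ in container 9; 23 m³ remain.
Put 6 m³ in container 2; 0 m³ remain.
Put 3 m³ in container 1; 0 m³ remain.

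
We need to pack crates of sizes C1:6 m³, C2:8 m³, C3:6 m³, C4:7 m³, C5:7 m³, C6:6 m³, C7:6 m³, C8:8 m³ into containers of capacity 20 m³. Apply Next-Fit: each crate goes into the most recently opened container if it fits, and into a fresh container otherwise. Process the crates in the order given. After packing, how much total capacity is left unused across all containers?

container 1: place C1 (6 m³), 14 m³ left
container 1: place C2 (8 m³), 6 m³ left
container 1: place C3 (6 m³), 0 m³ left
container 2: place C4 (7 m³), 13 m³ left
container 2: place C5 (7 m³), 6 m³ left
container 2: place C6 (6 m³), 0 m³ left
container 3: place C7 (6 m³), 14 m³ left
container 3: place C8 (8 m³), 6 m³ left
3 containers × 20 m³ = 60 m³; used 54 m³; unused 6 m³.

6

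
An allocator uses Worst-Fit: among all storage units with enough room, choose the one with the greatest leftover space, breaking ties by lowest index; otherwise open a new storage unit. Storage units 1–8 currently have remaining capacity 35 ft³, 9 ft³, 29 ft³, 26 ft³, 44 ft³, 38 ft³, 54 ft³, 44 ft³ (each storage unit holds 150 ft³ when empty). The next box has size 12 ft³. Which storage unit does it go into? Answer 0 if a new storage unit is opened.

Storage units with room: storage unit 1 (35 ft³), storage unit 3 (29 ft³), storage unit 4 (26 ft³), storage unit 5 (44 ft³), storage unit 6 (38 ft³), storage unit 7 (54 ft³), storage unit 8 (44 ft³).
Most room is storage unit 7 with 54 ft³ free.

7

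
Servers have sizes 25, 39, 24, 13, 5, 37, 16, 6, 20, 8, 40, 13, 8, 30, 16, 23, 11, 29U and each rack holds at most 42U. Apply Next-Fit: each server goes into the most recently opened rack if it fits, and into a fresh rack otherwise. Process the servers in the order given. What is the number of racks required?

rack 1: place 25U, 17U left
rack 2: place 39U, 3U left
rack 3: place 24U, 18U left
rack 3: place 13U, 5U left
rack 3: place 5U, 0U left
rack 4: place 37U, 5U left
rack 5: place 16U, 26U left
rack 5: place 6U, 20U left
rack 5: place 20U, 0U left
rack 6: place 8U, 34U left
rack 7: place 40U, 2U left
rack 8: place 13U, 29U left
rack 8: place 8U, 21U left
rack 9: place 30U, 12U left
rack 10: place 16U, 26U left
rack 10: place 23U, 3U left
rack 11: place 11U, 31U left
rack 11: place 29U, 2U left

11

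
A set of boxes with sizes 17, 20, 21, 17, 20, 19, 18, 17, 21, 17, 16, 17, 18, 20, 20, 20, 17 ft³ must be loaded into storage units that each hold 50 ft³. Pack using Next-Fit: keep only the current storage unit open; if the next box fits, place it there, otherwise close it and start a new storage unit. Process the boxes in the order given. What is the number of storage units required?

9 storage units

17 ft³ → storage unit 1 (remaining 33 ft³)
20 ft³ → storage unit 1 (remaining 13 ft³)
21 ft³ → storage unit 2 (remaining 29 ft³)
17 ft³ → storage unit 2 (remaining 12 ft³)
20 ft³ → storage unit 3 (remaining 30 ft³)
19 ft³ → storage unit 3 (remaining 11 ft³)
18 ft³ → storage unit 4 (remaining 32 ft³)
17 ft³ → storage unit 4 (remaining 15 ft³)
21 ft³ → storage unit 5 (remaining 29 ft³)
17 ft³ → storage unit 5 (remaining 12 ft³)
16 ft³ → storage unit 6 (remaining 34 ft³)
17 ft³ → storage unit 6 (remaining 17 ft³)
18 ft³ → storage unit 7 (remaining 32 ft³)
20 ft³ → storage unit 7 (remaining 12 ft³)
20 ft³ → storage unit 8 (remaining 30 ft³)
20 ft³ → storage unit 8 (remaining 10 ft³)
17 ft³ → storage unit 9 (remaining 33 ft³)
Final storage units: [17,20] [21,17] [20,19] [18,17] [21,17] [16,17] [18,20] [20,20] [17].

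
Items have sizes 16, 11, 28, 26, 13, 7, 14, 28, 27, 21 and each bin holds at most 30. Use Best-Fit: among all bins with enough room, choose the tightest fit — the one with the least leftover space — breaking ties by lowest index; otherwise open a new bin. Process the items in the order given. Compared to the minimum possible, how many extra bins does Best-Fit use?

Best-Fit: [16,11] [28] [26] [13,7] [14] [28] [27] [21] → 8 bins.
Total size 191; any packing needs at least ⌈191/30⌉ = 7 bins.
An optimal packing achieves that bound: [28] [28] [27] [26] [21,7] [16,14] [13,11] → 7 bins.
Excess: 8 − 7 = 1.

1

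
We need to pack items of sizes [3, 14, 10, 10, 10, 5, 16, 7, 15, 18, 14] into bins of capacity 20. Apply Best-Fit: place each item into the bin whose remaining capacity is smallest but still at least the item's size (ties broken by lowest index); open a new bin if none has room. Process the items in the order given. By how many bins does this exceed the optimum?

Best-Fit: [3,14] [10,10] [10,5] [16] [7] [15] [18] [14] → 8 bins.
Total size 122; any packing needs at least ⌈122/20⌉ = 7 bins.
An optimal packing achieves that bound: [18] [16,3] [15,5] [14] [14] [10,10] [10,7] → 7 bins.
Excess: 8 − 7 = 1.

1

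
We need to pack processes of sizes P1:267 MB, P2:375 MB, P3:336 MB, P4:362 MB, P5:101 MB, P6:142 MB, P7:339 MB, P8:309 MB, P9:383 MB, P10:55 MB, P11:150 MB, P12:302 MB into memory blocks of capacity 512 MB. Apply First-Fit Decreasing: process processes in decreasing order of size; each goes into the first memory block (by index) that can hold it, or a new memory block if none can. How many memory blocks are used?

Sorted descending: 383, 375, 362, 339, 336, 309, 302, 267, 150, 142, 101, 55.
memory block 1: place 383 MB, 129 MB left
memory block 2: place 375 MB, 137 MB left
memory block 3: place 362 MB, 150 MB left
memory block 4: place 339 MB, 173 MB left
memory block 5: place 336 MB, 176 MB left
memory block 6: place 309 MB, 203 MB left
memory block 7: place 302 MB, 210 MB left
memory block 8: place 267 MB, 245 MB left
memory block 3: place 150 MB, 0 MB left
memory block 4: place 142 MB, 31 MB left
memory block 1: place 101 MB, 28 MB left
memory block 2: place 55 MB, 82 MB left

8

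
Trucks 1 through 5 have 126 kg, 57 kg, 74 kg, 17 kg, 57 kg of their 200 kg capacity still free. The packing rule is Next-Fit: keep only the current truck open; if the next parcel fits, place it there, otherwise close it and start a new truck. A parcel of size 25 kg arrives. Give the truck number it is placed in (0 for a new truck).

Next-Fit only looks at truck 5, which has 57 kg free.
25 kg fits there.

5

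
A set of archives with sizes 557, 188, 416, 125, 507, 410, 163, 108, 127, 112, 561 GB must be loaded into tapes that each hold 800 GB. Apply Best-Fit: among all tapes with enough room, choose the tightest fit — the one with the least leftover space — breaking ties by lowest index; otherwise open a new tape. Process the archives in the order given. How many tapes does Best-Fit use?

557 GB → tape 1 (remaining 243 GB)
188 GB → tape 1 (remaining 55 GB)
416 GB → tape 2 (remaining 384 GB)
125 GB → tape 2 (remaining 259 GB)
507 GB → tape 3 (remaining 293 GB)
410 GB → tape 4 (remaining 390 GB)
163 GB → tape 2 (remaining 96 GB)
108 GB → tape 3 (remaining 185 GB)
127 GB → tape 3 (remaining 58 GB)
112 GB → tape 4 (remaining 278 GB)
561 GB → tape 5 (remaining 239 GB)
Final tapes: [557,188] [416,125,163] [507,108,127] [410,112] [561].

5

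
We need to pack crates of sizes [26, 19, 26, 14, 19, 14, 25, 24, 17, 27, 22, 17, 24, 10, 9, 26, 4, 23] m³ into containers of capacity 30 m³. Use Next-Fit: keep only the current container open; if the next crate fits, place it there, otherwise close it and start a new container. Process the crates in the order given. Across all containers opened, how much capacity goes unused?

134

Put 26 m³ in container 1; 4 m³ remain.
Put 19 m³ in container 2; 11 m³ remain.
Put 26 m³ in container 3; 4 m³ remain.
Put 14 m³ in container 4; 16 m³ remain.
Put 19 m³ in container 5; 11 m³ remain.
Put 14 m³ in container 6; 16 m³ remain.
Put 25 m³ in container 7; 5 m³ remain.
Put 24 m³ in container 8; 6 m³ remain.
Put 17 m³ in container 9; 13 m³ remain.
Put 27 m³ in container 10; 3 m³ remain.
Put 22 m³ in container 11; 8 m³ remain.
Put 17 m³ in container 12; 13 m³ remain.
Put 24 m³ in container 13; 6 m³ remain.
Put 10 m³ in container 14; 20 m³ remain.
Put 9 m³ in container 14; 11 m³ remain.
Put 26 m³ in container 15; 4 m³ remain.
Put 4 m³ in container 15; 0 m³ remain.
Put 23 m³ in container 16; 7 m³ remain.
16 containers × 30 m³ = 480 m³; used 346 m³; unused 134 m³.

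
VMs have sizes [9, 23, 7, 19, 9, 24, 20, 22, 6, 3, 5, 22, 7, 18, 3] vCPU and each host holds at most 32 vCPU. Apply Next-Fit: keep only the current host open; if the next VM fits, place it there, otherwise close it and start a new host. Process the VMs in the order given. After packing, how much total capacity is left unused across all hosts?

9 vCPU → host 1 (remaining 23 vCPU)
23 vCPU → host 1 (remaining 0 vCPU)
7 vCPU → host 2 (remaining 25 vCPU)
19 vCPU → host 2 (remaining 6 vCPU)
9 vCPU → host 3 (remaining 23 vCPU)
24 vCPU → host 4 (remaining 8 vCPU)
20 vCPU → host 5 (remaining 12 vCPU)
22 vCPU → host 6 (remaining 10 vCPU)
6 vCPU → host 6 (remaining 4 vCPU)
3 vCPU → host 6 (remaining 1 vCPU)
5 vCPU → host 7 (remaining 27 vCPU)
22 vCPU → host 7 (remaining 5 vCPU)
7 vCPU → host 8 (remaining 25 vCPU)
18 vCPU → host 8 (remaining 7 vCPU)
3 vCPU → host 8 (remaining 4 vCPU)
8 hosts × 32 vCPU = 256 vCPU; used 197 vCPU; unused 59 vCPU.

59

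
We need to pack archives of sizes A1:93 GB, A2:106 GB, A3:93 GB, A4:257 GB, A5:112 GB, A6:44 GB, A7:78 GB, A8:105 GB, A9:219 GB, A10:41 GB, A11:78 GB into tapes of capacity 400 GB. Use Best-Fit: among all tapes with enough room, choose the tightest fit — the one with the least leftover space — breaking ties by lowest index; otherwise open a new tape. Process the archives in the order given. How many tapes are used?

4

tape 1: place A1 (93 GB), 307 GB left
tape 1: place A2 (106 GB), 201 GB left
tape 1: place A3 (93 GB), 108 GB left
tape 2: place A4 (257 GB), 143 GB left
tape 2: place A5 (112 GB), 31 GB left
tape 1: place A6 (44 GB), 64 GB left
tape 3: place A7 (78 GB), 322 GB left
tape 3: place A8 (105 GB), 217 GB left
tape 4: place A9 (219 GB), 181 GB left
tape 1: place A10 (41 GB), 23 GB left
tape 4: place A11 (78 GB), 103 GB left
Final tapes: [93,106,93,44,41] [257,112] [78,105] [219,78].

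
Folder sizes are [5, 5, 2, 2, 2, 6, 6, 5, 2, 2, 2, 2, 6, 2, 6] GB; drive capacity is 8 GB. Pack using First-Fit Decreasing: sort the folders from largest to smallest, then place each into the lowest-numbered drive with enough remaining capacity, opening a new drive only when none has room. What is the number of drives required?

8

Sorted descending: 6, 6, 6, 6, 5, 5, 5, 2, 2, 2, 2, 2, 2, 2, 2.
6 GB → drive 1 (remaining 2 GB)
6 GB → drive 2 (remaining 2 GB)
6 GB → drive 3 (remaining 2 GB)
6 GB → drive 4 (remaining 2 GB)
5 GB → drive 5 (remaining 3 GB)
5 GB → drive 6 (remaining 3 GB)
5 GB → drive 7 (remaining 3 GB)
2 GB → drive 1 (remaining 0 GB)
2 GB → drive 2 (remaining 0 GB)
2 GB → drive 3 (remaining 0 GB)
2 GB → drive 4 (remaining 0 GB)
2 GB → drive 5 (remaining 1 GB)
2 GB → drive 6 (remaining 1 GB)
2 GB → drive 7 (remaining 1 GB)
2 GB → drive 8 (remaining 6 GB)
Final drives: [6,2] [6,2] [6,2] [6,2] [5,2] [5,2] [5,2] [2].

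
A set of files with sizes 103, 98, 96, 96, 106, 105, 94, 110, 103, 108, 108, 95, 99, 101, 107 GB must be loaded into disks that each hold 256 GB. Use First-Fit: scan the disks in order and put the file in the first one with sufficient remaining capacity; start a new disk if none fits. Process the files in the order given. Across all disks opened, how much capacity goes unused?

103 GB → disk 1 (remaining 153 GB)
98 GB → disk 1 (remaining 55 GB)
96 GB → disk 2 (remaining 160 GB)
96 GB → disk 2 (remaining 64 GB)
106 GB → disk 3 (remaining 150 GB)
105 GB → disk 3 (remaining 45 GB)
94 GB → disk 4 (remaining 162 GB)
110 GB → disk 4 (remaining 52 GB)
103 GB → disk 5 (remaining 153 GB)
108 GB → disk 5 (remaining 45 GB)
108 GB → disk 6 (remaining 148 GB)
95 GB → disk 6 (remaining 53 GB)
99 GB → disk 7 (remaining 157 GB)
101 GB → disk 7 (remaining 56 GB)
107 GB → disk 8 (remaining 149 GB)
8 disks × 256 GB = 2048 GB; used 1529 GB; unused 519 GB.

519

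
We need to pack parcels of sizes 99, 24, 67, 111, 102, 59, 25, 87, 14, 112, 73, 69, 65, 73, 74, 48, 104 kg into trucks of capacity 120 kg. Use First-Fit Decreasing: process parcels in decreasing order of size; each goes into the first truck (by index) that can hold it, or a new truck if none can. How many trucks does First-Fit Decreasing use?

Sorted descending: 112, 111, 104, 102, 99, 87, 74, 73, 73, 69, 67, 65, 59, 48, 25, 24, 14.
112 kg → truck 1 (remaining 8 kg)
111 kg → truck 2 (remaining 9 kg)
104 kg → truck 3 (remaining 16 kg)
102 kg → truck 4 (remaining 18 kg)
99 kg → truck 5 (remaining 21 kg)
87 kg → truck 6 (remaining 33 kg)
74 kg → truck 7 (remaining 46 kg)
73 kg → truck 8 (remaining 47 kg)
73 kg → truck 9 (remaining 47 kg)
69 kg → truck 10 (remaining 51 kg)
67 kg → truck 11 (remaining 53 kg)
65 kg → truck 12 (remaining 55 kg)
59 kg → truck 13 (remaining 61 kg)
48 kg → truck 10 (remaining 3 kg)
25 kg → truck 6 (remaining 8 kg)
24 kg → truck 7 (remaining 22 kg)
14 kg → truck 3 (remaining 2 kg)

13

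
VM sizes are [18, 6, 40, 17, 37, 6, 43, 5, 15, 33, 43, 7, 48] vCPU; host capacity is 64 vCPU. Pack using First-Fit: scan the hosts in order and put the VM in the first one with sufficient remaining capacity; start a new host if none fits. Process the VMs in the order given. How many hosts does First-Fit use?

18 vCPU → host 1 (remaining 46 vCPU)
6 vCPU → host 1 (remaining 40 vCPU)
40 vCPU → host 1 (remaining 0 vCPU)
17 vCPU → host 2 (remaining 47 vCPU)
37 vCPU → host 2 (remaining 10 vCPU)
6 vCPU → host 2 (remaining 4 vCPU)
43 vCPU → host 3 (remaining 21 vCPU)
5 vCPU → host 3 (remaining 16 vCPU)
15 vCPU → host 3 (remaining 1 vCPU)
33 vCPU → host 4 (remaining 31 vCPU)
43 vCPU → host 5 (remaining 21 vCPU)
7 vCPU → host 4 (remaining 24 vCPU)
48 vCPU → host 6 (remaining 16 vCPU)

6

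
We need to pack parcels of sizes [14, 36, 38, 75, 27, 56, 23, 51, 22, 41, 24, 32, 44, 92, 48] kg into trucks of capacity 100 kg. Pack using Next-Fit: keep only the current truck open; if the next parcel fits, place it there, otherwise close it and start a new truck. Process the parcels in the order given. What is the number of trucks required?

8

truck 1: place 14 kg, 86 kg left
truck 1: place 36 kg, 50 kg left
truck 1: place 38 kg, 12 kg left
truck 2: place 75 kg, 25 kg left
truck 3: place 27 kg, 73 kg left
truck 3: place 56 kg, 17 kg left
truck 4: place 23 kg, 77 kg left
truck 4: place 51 kg, 26 kg left
truck 4: place 22 kg, 4 kg left
truck 5: place 41 kg, 59 kg left
truck 5: place 24 kg, 35 kg left
truck 5: place 32 kg, 3 kg left
truck 6: place 44 kg, 56 kg left
truck 7: place 92 kg, 8 kg left
truck 8: place 48 kg, 52 kg left
Final trucks: [14,36,38] [75] [27,56] [23,51,22] [41,24,32] [44] [92] [48].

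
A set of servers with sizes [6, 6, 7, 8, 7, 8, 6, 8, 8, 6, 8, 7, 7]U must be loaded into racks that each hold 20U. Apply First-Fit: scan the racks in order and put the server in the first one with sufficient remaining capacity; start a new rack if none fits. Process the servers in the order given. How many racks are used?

rack 1: place 6U, 14U left
rack 1: place 6U, 8U left
rack 1: place 7U, 1U left
rack 2: place 8U, 12U left
rack 2: place 7U, 5U left
rack 3: place 8U, 12U left
rack 3: place 6U, 6U left
rack 4: place 8U, 12U left
rack 4: place 8U, 4U left
rack 3: place 6U, 0U left
rack 5: place 8U, 12U left
rack 5: place 7U, 5U left
rack 6: place 7U, 13U left
Final racks: [6,6,7] [8,7] [8,6,6] [8,8] [8,7] [7].

6 racks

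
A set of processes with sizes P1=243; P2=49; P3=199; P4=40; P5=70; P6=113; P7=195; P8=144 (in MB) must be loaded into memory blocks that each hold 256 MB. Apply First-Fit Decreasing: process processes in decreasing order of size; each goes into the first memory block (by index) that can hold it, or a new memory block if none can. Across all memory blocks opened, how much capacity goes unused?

Sorted descending: 243, 199, 195, 144, 113, 70, 49, 40.
243 MB → memory block 1 (remaining 13 MB)
199 MB → memory block 2 (remaining 57 MB)
195 MB → memory block 3 (remaining 61 MB)
144 MB → memory block 4 (remaining 112 MB)
113 MB → memory block 5 (remaining 143 MB)
70 MB → memory block 4 (remaining 42 MB)
49 MB → memory block 2 (remaining 8 MB)
40 MB → memory block 3 (remaining 21 MB)
5 memory blocks × 256 MB = 1280 MB; used 1053 MB; unused 227 MB.

227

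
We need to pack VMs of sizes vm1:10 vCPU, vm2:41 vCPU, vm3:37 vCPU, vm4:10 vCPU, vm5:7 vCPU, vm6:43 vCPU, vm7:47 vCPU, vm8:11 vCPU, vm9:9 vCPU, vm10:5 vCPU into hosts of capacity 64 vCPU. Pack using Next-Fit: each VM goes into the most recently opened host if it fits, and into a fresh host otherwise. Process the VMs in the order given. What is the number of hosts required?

host 1: place vm1 (10 vCPU), 54 vCPU left
host 1: place vm2 (41 vCPU), 13 vCPU left
host 2: place vm3 (37 vCPU), 27 vCPU left
host 2: place vm4 (10 vCPU), 17 vCPU left
host 2: place vm5 (7 vCPU), 10 vCPU left
host 3: place vm6 (43 vCPU), 21 vCPU left
host 4: place vm7 (47 vCPU), 17 vCPU left
host 4: place vm8 (11 vCPU), 6 vCPU left
host 5: place vm9 (9 vCPU), 55 vCPU left
host 5: place vm10 (5 vCPU), 50 vCPU left
Final hosts: [10,41] [37,10,7] [43] [47,11] [9,5].

5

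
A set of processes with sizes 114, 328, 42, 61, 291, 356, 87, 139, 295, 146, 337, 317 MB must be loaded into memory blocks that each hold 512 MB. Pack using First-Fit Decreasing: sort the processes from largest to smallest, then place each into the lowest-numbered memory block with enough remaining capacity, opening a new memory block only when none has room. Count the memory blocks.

6

Sorted descending: 356, 337, 328, 317, 295, 291, 146, 139, 114, 87, 61, 42.
memory block 1: place 356 MB, 156 MB left
memory block 2: place 337 MB, 175 MB left
memory block 3: place 328 MB, 184 MB left
memory block 4: place 317 MB, 195 MB left
memory block 5: place 295 MB, 217 MB left
memory block 6: place 291 MB, 221 MB left
memory block 1: place 146 MB, 10 MB left
memory block 2: place 139 MB, 36 MB left
memory block 3: place 114 MB, 70 MB left
memory block 4: place 87 MB, 108 MB left
memory block 3: place 61 MB, 9 MB left
memory block 4: place 42 MB, 66 MB left
Final memory blocks: [356,146] [337,139] [328,114,61] [317,87,42] [295] [291].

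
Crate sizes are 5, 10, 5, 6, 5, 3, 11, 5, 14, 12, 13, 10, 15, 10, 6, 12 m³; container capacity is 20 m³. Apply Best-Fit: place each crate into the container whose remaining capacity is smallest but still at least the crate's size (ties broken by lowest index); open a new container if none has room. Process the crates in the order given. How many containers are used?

9

5 m³ → container 1 (remaining 15 m³)
10 m³ → container 1 (remaining 5 m³)
5 m³ → container 1 (remaining 0 m³)
6 m³ → container 2 (remaining 14 m³)
5 m³ → container 2 (remaining 9 m³)
3 m³ → container 2 (remaining 6 m³)
11 m³ → container 3 (remaining 9 m³)
5 m³ → container 2 (remaining 1 m³)
14 m³ → container 4 (remaining 6 m³)
12 m³ → container 5 (remaining 8 m³)
13 m³ → container 6 (remaining 7 m³)
10 m³ → container 7 (remaining 10 m³)
15 m³ → container 8 (remaining 5 m³)
10 m³ → container 7 (remaining 0 m³)
6 m³ → container 4 (remaining 0 m³)
12 m³ → container 9 (remaining 8 m³)
Final containers: [5,10,5] [6,5,3,5] [11] [14,6] [12] [13] [10,10] [15] [12].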